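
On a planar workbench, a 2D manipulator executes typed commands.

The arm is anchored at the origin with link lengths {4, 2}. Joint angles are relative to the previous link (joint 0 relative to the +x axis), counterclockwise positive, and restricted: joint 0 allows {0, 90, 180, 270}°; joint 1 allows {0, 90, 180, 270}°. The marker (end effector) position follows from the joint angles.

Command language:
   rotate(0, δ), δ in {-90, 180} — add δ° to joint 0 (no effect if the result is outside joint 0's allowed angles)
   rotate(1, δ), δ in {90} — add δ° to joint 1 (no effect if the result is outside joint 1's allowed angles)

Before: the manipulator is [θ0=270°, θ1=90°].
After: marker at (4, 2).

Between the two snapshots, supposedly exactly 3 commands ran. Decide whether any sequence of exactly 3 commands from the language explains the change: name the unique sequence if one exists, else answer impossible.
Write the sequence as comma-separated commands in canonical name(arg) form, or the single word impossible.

t0: [θ0=270°, θ1=90°]
step 1 (rotate(0, -90)): [θ0=180°, θ1=90°]
step 2 (rotate(0, -90)): [θ0=90°, θ1=90°]
step 3 (rotate(0, -90)): [θ0=0°, θ1=90°]
no other 3-command option fits: unique.

rotate(0, -90), rotate(0, -90), rotate(0, -90)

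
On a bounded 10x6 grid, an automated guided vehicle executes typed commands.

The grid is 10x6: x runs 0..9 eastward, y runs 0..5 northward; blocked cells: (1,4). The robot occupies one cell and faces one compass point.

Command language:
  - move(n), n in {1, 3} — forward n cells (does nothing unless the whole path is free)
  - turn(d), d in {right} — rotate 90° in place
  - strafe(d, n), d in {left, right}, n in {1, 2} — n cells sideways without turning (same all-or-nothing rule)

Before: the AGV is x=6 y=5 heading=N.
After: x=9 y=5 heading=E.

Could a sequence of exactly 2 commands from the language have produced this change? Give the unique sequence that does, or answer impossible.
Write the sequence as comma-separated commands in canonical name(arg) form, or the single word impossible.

key: order matters: swapping turn(right) and move(3) lands elsewhere
begin: x=6 y=5 heading=N
[1] after turn(right): x=6 y=5 heading=E
[2] after move(3): x=9 y=5 heading=E
no other 2-command option fits: unique.

turn(right), move(3)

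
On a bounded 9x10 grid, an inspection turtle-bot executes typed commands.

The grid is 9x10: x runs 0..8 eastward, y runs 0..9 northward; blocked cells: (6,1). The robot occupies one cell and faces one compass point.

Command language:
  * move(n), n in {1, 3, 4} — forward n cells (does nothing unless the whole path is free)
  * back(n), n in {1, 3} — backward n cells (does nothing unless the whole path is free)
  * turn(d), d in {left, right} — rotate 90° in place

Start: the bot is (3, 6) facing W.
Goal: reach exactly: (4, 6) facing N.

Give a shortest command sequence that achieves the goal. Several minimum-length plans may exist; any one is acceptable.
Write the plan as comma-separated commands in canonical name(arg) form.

back(1), turn(right)

from: (3, 6) facing W
t=1 back(1) ⇒ (4, 6) facing W
t=2 turn(right) ⇒ (4, 6) facing N
no 1-step plan works, so 2 is optimal.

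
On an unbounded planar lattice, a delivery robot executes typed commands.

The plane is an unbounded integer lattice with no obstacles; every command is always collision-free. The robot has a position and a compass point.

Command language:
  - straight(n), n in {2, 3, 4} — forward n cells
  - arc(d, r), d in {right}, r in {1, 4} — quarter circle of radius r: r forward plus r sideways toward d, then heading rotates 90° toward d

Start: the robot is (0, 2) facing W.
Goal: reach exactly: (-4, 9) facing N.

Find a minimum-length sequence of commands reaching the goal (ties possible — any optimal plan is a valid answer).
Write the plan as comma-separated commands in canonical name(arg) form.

start: (0, 2) facing W
step 1 (arc(right, 4)): (-4, 6) facing N
step 2 (straight(3)): (-4, 9) facing N
minimal: 2 command(s), checked below 2.

arc(right, 4), straight(3)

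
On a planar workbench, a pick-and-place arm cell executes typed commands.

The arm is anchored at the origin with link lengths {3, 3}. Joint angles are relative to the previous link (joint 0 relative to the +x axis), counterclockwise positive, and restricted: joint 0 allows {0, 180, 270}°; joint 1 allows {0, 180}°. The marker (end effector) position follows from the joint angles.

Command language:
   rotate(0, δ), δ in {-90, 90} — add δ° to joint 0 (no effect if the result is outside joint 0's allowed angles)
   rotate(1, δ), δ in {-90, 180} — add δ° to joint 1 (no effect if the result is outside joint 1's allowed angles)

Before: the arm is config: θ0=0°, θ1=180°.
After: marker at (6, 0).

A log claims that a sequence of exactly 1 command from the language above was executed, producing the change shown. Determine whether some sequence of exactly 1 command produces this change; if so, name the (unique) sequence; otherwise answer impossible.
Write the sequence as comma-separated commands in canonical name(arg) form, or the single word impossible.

t0: config: θ0=0°, θ1=180°
[1] after rotate(1, 180): config: θ0=0°, θ1=0°
no rival 1-sequence matches.

rotate(1, 180)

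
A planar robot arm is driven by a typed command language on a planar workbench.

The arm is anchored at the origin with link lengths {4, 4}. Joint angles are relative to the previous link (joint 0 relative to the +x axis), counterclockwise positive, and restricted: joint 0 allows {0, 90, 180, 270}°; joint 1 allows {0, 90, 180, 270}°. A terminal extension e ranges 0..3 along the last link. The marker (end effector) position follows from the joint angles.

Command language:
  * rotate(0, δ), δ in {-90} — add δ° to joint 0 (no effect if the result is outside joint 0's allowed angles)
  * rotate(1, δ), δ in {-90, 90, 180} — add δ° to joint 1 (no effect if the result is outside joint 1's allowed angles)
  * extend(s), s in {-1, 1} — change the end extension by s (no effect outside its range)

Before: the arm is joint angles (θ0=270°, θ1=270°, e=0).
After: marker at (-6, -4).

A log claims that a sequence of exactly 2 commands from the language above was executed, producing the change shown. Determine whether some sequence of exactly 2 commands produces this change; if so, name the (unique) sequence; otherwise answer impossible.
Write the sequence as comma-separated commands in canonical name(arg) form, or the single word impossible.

extend(1), extend(1)

begin: joint angles (θ0=270°, θ1=270°, e=0)
t=1 extend(1) ⇒ joint angles (θ0=270°, θ1=270°, e=1)
t=2 extend(1) ⇒ joint angles (θ0=270°, θ1=270°, e=2)
uniquely the one of 36 2-step routes that fits.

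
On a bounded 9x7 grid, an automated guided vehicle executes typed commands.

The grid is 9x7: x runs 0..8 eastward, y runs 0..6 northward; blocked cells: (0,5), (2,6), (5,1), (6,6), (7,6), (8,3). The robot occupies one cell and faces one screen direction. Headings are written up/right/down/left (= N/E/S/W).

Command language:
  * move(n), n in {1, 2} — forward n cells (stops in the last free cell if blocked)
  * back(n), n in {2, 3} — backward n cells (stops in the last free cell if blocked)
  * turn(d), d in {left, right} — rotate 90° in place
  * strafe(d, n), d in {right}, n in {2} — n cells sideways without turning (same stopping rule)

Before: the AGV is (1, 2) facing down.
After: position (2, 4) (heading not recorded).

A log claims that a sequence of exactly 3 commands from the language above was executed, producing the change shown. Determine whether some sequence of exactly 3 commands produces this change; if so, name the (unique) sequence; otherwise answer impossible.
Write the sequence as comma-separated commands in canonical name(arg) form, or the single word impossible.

back(2), turn(left), move(1)

key: running move(1) before back(2) would end elsewhere — order is forced
t0: (1, 2) facing down
step 1 (back(2)): (1, 4) facing down
step 2 (turn(left)): (1, 4) facing right
step 3 (move(1)): (2, 4) facing right
no rival 3-sequence matches.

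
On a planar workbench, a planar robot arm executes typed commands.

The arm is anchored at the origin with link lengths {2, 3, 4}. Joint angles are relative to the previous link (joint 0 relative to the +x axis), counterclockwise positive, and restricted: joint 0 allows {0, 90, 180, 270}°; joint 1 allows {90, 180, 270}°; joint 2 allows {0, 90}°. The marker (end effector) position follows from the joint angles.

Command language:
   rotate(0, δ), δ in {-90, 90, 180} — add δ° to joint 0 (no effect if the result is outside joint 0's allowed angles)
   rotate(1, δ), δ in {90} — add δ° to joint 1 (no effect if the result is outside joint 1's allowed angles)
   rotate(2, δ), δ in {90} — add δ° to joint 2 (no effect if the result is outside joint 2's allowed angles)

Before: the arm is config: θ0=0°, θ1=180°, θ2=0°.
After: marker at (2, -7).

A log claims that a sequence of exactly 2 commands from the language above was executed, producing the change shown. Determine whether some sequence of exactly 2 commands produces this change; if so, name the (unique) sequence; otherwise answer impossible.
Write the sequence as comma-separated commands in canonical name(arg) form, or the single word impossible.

rotate(1, 90), rotate(1, 90)

from: config: θ0=0°, θ1=180°, θ2=0°
t=1 rotate(1, 90) ⇒ config: θ0=0°, θ1=270°, θ2=0°
t=2 rotate(1, 90) ⇒ config: θ0=0°, θ1=270°, θ2=0°
no rival 2-sequence matches.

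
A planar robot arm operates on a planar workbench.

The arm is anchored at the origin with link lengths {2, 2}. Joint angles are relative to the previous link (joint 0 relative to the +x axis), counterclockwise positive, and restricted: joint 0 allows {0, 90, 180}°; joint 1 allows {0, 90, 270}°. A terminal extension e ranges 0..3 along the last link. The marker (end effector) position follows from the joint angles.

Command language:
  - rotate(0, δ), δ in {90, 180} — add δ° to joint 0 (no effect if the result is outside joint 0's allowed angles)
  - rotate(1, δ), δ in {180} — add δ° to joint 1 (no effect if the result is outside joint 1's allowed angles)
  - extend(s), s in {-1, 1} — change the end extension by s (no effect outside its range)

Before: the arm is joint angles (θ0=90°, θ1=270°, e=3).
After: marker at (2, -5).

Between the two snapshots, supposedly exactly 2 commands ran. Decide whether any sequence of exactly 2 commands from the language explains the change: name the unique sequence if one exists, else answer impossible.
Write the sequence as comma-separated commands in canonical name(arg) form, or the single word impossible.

rotate(0, 90), rotate(0, 180)

key: order matters: swapping rotate(0, 90) and rotate(0, 180) lands elsewhere
initial: joint angles (θ0=90°, θ1=270°, e=3)
1. rotate(0, 90) → joint angles (θ0=180°, θ1=270°, e=3)
2. rotate(0, 180) → joint angles (θ0=0°, θ1=270°, e=3)
uniquely the one of 25 2-step routes that fits.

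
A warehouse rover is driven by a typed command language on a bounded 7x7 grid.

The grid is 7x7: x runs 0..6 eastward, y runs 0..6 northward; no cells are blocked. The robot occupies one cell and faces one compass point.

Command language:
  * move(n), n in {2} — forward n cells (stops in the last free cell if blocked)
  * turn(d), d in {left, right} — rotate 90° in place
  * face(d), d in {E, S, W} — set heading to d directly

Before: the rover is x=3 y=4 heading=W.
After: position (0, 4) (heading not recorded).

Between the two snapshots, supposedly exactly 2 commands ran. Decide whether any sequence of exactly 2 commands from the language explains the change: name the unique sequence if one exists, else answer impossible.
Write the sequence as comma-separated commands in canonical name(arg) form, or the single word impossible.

move(2), move(2)

key: the second move(2) runs into the grid edge before its full distance
from: x=3 y=4 heading=W
t=1 move(2) ⇒ x=1 y=4 heading=W
t=2 move(2) ⇒ x=0 y=4 heading=W
no rival 2-sequence matches.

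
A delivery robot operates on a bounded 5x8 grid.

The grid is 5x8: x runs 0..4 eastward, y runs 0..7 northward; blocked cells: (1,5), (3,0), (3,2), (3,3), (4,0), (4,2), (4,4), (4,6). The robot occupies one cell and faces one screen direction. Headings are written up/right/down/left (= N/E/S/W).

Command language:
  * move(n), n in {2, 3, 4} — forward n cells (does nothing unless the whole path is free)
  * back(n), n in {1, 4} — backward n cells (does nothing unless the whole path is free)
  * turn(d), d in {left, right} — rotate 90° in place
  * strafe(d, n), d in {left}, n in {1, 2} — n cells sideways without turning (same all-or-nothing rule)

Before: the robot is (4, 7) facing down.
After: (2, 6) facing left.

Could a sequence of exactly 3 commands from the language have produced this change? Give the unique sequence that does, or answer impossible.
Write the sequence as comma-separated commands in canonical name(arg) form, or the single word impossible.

turn(right), move(2), strafe(left, 1)

key: position moved to (2,6) AND the heading swung to W — translation plus rotation needed
start: (4, 7) facing down
t=1 turn(right) ⇒ (4, 7) facing left
t=2 move(2) ⇒ (2, 7) facing left
t=3 strafe(left, 1) ⇒ (2, 6) facing left
all 729 alternatives checked — unique.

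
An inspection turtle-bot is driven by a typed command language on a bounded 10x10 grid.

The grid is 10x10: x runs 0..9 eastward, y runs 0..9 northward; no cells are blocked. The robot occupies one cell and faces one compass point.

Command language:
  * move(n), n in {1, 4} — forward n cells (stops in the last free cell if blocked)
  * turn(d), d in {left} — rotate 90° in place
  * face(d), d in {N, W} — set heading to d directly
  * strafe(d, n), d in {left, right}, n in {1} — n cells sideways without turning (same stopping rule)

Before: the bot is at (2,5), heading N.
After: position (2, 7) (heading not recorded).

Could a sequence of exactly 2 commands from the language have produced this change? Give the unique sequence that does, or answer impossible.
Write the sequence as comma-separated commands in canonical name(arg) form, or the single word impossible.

move(1), move(1)

initial: at (2,5), heading N
step 1 (move(1)): at (2,6), heading N
step 2 (move(1)): at (2,7), heading N
uniquely the one of 49 2-step routes that fits.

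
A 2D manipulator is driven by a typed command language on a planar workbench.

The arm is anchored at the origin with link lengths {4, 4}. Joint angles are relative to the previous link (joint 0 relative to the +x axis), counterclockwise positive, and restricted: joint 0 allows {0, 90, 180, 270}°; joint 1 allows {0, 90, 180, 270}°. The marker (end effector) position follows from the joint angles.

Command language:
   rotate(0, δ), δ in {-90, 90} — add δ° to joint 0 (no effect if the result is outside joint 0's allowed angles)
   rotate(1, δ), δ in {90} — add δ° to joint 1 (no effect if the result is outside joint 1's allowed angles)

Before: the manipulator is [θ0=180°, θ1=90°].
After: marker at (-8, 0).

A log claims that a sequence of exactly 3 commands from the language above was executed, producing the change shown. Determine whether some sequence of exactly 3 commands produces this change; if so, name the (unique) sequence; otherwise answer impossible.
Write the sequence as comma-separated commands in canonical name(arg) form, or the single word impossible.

begin: [θ0=180°, θ1=90°]
1. rotate(1, 90) → [θ0=180°, θ1=180°]
2. rotate(1, 90) → [θ0=180°, θ1=270°]
3. rotate(1, 90) → [θ0=180°, θ1=0°]
uniquely the one of 27 3-step routes that fits.

rotate(1, 90), rotate(1, 90), rotate(1, 90)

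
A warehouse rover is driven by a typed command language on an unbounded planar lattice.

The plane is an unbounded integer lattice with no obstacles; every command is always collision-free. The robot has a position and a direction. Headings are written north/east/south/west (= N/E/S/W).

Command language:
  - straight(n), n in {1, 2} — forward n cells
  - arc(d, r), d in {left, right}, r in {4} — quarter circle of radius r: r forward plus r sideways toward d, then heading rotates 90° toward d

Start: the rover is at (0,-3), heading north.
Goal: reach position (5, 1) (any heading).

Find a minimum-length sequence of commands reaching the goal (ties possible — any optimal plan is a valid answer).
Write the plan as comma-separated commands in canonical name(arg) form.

t0: at (0,-3), heading north
step 1 (arc(right, 4)): at (4,1), heading east
step 2 (straight(1)): at (5,1), heading east
minimal: 2 command(s), checked below 2.

arc(right, 4), straight(1)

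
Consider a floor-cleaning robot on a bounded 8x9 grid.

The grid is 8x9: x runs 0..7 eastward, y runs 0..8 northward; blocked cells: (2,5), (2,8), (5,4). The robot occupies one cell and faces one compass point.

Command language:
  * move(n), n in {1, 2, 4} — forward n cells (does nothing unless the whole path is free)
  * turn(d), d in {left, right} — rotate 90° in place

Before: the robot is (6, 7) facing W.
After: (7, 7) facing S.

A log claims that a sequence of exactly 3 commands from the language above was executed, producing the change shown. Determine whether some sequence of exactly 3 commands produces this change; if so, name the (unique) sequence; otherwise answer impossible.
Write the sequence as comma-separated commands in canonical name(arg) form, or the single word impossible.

no 3-step route produces this change.

impossible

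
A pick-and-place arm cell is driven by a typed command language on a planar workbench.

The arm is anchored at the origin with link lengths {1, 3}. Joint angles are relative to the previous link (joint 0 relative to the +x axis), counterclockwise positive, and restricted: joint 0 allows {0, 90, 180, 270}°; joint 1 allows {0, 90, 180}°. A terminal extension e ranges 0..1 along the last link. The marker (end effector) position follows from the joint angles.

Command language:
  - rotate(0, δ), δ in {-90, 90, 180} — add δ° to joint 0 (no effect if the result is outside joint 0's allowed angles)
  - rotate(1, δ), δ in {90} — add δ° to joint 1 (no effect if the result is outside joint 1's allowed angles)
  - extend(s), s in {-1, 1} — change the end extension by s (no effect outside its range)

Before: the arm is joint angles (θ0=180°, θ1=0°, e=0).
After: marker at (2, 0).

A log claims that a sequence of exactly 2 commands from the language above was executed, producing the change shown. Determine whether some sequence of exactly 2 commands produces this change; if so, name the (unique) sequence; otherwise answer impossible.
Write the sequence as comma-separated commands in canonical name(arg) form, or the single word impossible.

rotate(1, 90), rotate(1, 90)

begin: joint angles (θ0=180°, θ1=0°, e=0)
1. rotate(1, 90) → joint angles (θ0=180°, θ1=90°, e=0)
2. rotate(1, 90) → joint angles (θ0=180°, θ1=180°, e=0)
no other 2-command option fits: unique.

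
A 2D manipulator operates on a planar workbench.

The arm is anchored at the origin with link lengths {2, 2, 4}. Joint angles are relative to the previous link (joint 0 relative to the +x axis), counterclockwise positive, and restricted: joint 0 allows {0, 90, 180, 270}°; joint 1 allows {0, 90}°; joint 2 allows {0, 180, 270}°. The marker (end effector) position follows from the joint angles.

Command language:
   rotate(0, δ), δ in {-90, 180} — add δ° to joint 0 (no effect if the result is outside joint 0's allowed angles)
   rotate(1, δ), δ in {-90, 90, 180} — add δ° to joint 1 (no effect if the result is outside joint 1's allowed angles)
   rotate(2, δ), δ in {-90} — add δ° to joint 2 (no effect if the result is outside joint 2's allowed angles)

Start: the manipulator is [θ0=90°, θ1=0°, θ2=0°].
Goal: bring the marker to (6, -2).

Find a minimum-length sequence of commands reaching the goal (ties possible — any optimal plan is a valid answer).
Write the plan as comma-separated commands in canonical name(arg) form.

rotate(0, 180), rotate(1, 90)

from: [θ0=90°, θ1=0°, θ2=0°]
step 1 (rotate(0, 180)): [θ0=270°, θ1=0°, θ2=0°]
step 2 (rotate(1, 90)): [θ0=270°, θ1=90°, θ2=0°]
minimal: 2 command(s), checked below 2.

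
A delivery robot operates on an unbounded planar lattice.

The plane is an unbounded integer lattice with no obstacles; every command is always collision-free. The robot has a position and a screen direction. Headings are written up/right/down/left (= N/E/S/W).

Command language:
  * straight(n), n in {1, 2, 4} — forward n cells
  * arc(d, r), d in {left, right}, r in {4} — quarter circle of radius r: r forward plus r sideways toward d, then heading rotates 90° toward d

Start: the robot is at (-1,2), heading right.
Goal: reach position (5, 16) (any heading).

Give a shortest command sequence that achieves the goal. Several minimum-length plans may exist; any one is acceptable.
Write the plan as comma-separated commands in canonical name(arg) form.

straight(2), arc(left, 4), straight(2), straight(4), straight(4)

t0: at (-1,2), heading right
1. straight(2) → at (1,2), heading right
2. arc(left, 4) → at (5,6), heading up
3. straight(2) → at (5,8), heading up
4. straight(4) → at (5,12), heading up
5. straight(4) → at (5,16), heading up
no 4-step plan works, so 5 is optimal.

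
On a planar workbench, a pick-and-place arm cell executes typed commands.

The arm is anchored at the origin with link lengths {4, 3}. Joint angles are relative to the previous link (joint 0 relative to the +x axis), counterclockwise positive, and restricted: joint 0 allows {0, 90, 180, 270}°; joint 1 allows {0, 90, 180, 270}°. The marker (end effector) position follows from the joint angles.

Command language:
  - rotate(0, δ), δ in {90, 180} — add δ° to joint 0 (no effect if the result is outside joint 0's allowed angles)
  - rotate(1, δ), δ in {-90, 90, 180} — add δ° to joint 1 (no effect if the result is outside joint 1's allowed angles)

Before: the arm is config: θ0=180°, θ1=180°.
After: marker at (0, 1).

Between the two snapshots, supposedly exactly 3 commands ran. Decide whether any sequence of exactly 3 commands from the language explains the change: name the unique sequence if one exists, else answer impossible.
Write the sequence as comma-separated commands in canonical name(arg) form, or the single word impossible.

initial: config: θ0=180°, θ1=180°
step 1 (rotate(0, 90)): config: θ0=270°, θ1=180°
step 2 (rotate(0, 90)): config: θ0=0°, θ1=180°
step 3 (rotate(0, 90)): config: θ0=90°, θ1=180°
no other 3-command option fits: unique.

rotate(0, 90), rotate(0, 90), rotate(0, 90)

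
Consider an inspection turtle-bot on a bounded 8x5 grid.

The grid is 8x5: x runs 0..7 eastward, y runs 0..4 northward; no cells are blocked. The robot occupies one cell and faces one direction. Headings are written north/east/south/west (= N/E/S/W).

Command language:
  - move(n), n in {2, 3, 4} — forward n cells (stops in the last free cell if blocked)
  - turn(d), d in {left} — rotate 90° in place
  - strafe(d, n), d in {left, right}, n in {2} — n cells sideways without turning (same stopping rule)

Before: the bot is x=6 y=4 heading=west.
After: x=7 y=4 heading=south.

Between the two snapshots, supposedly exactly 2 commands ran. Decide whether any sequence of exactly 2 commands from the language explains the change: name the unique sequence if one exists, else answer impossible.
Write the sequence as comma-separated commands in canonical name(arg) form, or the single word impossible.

key: strafe(left, 2) runs into the grid edge before its full distance
t0: x=6 y=4 heading=west
[1] after turn(left): x=6 y=4 heading=south
[2] after strafe(left, 2): x=7 y=4 heading=south
all 36 alternatives checked — unique.

turn(left), strafe(left, 2)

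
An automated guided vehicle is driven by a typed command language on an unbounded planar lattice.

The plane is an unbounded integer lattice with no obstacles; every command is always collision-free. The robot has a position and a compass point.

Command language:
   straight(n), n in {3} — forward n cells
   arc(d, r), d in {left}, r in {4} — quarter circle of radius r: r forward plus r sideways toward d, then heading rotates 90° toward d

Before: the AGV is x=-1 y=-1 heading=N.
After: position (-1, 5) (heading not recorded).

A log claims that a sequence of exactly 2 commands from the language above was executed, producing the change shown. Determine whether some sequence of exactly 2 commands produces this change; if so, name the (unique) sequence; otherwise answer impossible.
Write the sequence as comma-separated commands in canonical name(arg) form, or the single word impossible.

begin: x=-1 y=-1 heading=N
[1] after straight(3): x=-1 y=2 heading=N
[2] after straight(3): x=-1 y=5 heading=N
uniquely the one of 4 2-step routes that fits.

straight(3), straight(3)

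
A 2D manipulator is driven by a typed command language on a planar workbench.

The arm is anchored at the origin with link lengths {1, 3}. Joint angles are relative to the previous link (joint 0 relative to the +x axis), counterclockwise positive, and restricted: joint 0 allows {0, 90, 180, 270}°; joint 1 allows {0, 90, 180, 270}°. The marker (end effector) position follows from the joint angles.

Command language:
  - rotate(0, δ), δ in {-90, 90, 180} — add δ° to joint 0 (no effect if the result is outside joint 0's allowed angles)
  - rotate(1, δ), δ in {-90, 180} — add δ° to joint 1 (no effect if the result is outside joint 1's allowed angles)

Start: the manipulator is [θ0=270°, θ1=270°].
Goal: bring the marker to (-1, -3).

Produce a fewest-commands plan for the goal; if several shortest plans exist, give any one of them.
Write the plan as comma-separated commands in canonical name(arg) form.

t0: [θ0=270°, θ1=270°]
t=1 rotate(0, -90) ⇒ [θ0=180°, θ1=270°]
t=2 rotate(1, 180) ⇒ [θ0=180°, θ1=90°]
no 1-step plan works, so 2 is optimal.

rotate(0, -90), rotate(1, 180)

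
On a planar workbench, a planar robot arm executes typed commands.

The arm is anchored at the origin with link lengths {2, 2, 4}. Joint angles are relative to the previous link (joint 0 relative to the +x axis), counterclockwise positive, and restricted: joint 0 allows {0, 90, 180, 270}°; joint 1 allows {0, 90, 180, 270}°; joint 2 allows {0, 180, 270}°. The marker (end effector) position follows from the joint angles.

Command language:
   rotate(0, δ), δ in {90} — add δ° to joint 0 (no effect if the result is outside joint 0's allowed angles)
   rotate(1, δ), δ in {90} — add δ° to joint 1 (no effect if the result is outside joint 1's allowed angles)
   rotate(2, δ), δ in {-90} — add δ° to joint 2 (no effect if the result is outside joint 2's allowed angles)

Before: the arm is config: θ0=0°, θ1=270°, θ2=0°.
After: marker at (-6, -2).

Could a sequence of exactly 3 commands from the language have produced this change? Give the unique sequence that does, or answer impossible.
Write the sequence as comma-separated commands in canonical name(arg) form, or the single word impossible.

rotate(0, 90), rotate(0, 90), rotate(0, 90)

t0: config: θ0=0°, θ1=270°, θ2=0°
t=1 rotate(0, 90) ⇒ config: θ0=90°, θ1=270°, θ2=0°
t=2 rotate(0, 90) ⇒ config: θ0=180°, θ1=270°, θ2=0°
t=3 rotate(0, 90) ⇒ config: θ0=270°, θ1=270°, θ2=0°
no rival 3-sequence matches.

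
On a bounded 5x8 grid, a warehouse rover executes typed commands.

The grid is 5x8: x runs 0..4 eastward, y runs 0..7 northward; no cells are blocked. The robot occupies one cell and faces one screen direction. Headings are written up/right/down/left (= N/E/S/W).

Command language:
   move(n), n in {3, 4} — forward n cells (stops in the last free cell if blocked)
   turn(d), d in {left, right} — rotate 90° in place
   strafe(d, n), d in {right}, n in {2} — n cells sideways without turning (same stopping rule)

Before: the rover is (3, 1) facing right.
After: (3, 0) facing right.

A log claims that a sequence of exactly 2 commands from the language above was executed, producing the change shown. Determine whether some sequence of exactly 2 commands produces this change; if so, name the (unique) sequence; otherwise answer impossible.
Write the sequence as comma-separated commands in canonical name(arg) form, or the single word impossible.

strafe(right, 2), strafe(right, 2)

key: heading stays E — no command in the sequence turns
begin: (3, 1) facing right
1. strafe(right, 2) → (3, 0) facing right
2. strafe(right, 2) → (3, 0) facing right
no other 2-command option fits: unique.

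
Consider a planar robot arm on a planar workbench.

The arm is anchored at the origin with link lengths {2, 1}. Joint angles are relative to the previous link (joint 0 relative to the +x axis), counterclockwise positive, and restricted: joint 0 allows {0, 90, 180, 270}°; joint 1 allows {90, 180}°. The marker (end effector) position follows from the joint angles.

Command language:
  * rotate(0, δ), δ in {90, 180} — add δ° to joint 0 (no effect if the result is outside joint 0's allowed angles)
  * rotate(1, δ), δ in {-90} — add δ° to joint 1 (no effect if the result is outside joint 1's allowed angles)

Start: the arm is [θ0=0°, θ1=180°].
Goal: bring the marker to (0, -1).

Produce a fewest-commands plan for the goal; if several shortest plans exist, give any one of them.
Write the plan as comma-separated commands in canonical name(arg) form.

rotate(0, 90), rotate(0, 180)

initial: [θ0=0°, θ1=180°]
[1] after rotate(0, 90): [θ0=90°, θ1=180°]
[2] after rotate(0, 180): [θ0=270°, θ1=180°]
nothing shorter than 2 reaches the goal.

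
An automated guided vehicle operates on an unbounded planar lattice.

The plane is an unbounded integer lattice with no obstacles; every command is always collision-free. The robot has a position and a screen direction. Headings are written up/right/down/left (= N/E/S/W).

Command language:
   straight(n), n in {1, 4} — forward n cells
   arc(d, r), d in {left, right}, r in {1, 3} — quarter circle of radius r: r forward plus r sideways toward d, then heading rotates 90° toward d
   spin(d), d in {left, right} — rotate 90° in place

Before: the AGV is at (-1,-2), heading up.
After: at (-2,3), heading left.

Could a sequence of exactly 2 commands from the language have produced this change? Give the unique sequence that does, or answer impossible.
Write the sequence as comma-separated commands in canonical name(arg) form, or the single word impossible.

straight(4), arc(left, 1)

key: order matters: swapping straight(4) and arc(left, 1) lands elsewhere
initial: at (-1,-2), heading up
step 1 (straight(4)): at (-1,2), heading up
step 2 (arc(left, 1)): at (-2,3), heading left
no rival 2-sequence matches.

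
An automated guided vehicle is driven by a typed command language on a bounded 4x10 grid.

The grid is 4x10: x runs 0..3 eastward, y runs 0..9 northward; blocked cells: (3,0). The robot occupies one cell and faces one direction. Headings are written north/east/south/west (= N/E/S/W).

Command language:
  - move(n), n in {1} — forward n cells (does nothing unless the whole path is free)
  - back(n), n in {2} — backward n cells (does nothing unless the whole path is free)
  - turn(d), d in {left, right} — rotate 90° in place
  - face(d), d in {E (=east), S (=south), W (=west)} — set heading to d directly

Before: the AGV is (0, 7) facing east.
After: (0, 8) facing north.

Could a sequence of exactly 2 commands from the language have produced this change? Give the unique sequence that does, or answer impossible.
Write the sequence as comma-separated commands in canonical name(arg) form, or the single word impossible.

key: position moved to (0,8) AND the heading swung to N — translation plus rotation needed
t0: (0, 7) facing east
step 1 (turn(left)): (0, 7) facing north
step 2 (move(1)): (0, 8) facing north
no other 2-command option fits: unique.

turn(left), move(1)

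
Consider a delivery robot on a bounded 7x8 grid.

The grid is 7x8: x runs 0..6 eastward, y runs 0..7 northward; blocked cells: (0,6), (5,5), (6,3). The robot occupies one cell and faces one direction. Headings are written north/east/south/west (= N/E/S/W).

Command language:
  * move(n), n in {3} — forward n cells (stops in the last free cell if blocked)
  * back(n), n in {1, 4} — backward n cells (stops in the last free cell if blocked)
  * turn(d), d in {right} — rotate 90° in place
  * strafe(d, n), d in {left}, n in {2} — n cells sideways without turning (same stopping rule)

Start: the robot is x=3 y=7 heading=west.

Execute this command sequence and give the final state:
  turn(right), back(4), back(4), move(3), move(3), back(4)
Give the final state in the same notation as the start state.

from: x=3 y=7 heading=west
t=1 turn(right) ⇒ x=3 y=7 heading=north
t=2 back(4) ⇒ x=3 y=3 heading=north
t=3 back(4) ⇒ x=3 y=0 heading=north
t=4 move(3) ⇒ x=3 y=3 heading=north
t=5 move(3) ⇒ x=3 y=6 heading=north
t=6 back(4) ⇒ x=3 y=2 heading=north

x=3 y=2 heading=north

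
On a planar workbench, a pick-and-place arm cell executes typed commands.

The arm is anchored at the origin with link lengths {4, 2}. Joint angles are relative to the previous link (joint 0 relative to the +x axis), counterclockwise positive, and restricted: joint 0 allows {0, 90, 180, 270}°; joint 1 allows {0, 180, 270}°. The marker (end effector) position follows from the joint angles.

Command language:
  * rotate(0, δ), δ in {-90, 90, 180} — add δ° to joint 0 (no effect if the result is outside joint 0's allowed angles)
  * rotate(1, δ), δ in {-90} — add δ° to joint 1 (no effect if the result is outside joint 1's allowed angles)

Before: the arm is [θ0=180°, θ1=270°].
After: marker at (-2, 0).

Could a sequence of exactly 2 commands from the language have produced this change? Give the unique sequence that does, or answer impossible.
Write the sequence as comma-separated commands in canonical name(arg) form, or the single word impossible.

t0: [θ0=180°, θ1=270°]
step 1 (rotate(1, -90)): [θ0=180°, θ1=180°]
step 2 (rotate(1, -90)): [θ0=180°, θ1=180°]
uniquely the one of 16 2-step routes that fits.

rotate(1, -90), rotate(1, -90)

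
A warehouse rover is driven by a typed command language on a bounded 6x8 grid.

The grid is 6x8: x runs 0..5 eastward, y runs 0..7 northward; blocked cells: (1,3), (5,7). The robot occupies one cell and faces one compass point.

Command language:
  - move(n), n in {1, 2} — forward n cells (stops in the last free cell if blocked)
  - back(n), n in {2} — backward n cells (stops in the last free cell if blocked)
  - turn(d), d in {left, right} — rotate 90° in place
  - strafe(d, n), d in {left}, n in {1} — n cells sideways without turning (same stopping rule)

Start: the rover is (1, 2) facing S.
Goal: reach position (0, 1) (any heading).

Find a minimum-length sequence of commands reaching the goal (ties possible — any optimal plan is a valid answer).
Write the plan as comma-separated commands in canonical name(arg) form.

turn(right), strafe(left, 1), move(1)

begin: (1, 2) facing S
t=1 turn(right) ⇒ (1, 2) facing W
t=2 strafe(left, 1) ⇒ (1, 1) facing W
t=3 move(1) ⇒ (0, 1) facing W
nothing shorter than 3 reaches the goal.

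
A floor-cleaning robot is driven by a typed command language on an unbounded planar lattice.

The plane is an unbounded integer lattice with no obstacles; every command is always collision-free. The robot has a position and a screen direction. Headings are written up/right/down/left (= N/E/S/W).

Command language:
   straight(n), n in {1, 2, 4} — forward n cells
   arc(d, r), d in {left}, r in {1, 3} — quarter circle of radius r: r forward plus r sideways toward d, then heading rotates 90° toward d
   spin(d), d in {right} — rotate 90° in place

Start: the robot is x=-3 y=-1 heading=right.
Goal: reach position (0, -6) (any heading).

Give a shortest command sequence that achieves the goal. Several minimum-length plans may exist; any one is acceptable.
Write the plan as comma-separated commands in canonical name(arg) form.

spin(right), straight(2), arc(left, 3)

initial: x=-3 y=-1 heading=right
[1] after spin(right): x=-3 y=-1 heading=down
[2] after straight(2): x=-3 y=-3 heading=down
[3] after arc(left, 3): x=0 y=-6 heading=right
nothing shorter than 3 reaches the goal.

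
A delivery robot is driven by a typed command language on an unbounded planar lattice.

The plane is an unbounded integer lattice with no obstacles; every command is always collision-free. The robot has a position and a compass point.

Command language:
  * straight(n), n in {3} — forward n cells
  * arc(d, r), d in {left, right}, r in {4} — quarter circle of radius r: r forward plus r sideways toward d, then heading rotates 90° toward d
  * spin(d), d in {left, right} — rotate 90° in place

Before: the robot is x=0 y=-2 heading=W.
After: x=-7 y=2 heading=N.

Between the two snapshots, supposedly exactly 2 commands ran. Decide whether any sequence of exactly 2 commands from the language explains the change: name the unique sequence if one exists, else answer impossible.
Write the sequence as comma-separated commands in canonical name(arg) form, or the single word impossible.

key: cell and facing (now N) both changed — the 2 commands mix motion and turning
from: x=0 y=-2 heading=W
step 1 (straight(3)): x=-3 y=-2 heading=W
step 2 (arc(right, 4)): x=-7 y=2 heading=N
all 25 alternatives checked — unique.

straight(3), arc(right, 4)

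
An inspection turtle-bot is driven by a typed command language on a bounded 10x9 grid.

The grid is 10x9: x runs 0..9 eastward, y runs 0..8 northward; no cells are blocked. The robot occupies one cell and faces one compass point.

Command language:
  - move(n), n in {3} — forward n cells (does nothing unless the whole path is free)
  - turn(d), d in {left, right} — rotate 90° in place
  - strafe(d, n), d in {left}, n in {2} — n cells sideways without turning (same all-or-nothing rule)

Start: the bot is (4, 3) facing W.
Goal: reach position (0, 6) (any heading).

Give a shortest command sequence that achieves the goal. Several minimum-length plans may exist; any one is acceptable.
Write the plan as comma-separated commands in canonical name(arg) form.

turn(right), move(3), strafe(left, 2), strafe(left, 2)

begin: (4, 3) facing W
[1] after turn(right): (4, 3) facing N
[2] after move(3): (4, 6) facing N
[3] after strafe(left, 2): (2, 6) facing N
[4] after strafe(left, 2): (0, 6) facing N
no 3-step plan works, so 4 is optimal.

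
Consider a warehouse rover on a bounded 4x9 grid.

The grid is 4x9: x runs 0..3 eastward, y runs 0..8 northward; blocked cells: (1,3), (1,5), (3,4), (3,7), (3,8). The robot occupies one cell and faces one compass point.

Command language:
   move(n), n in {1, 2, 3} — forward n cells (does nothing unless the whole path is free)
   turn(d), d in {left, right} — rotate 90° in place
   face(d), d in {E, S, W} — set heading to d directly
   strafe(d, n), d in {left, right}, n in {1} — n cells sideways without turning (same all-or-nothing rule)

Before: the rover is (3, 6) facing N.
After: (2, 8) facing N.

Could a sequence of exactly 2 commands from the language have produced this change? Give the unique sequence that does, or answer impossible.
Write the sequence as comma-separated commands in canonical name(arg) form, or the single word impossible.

strafe(left, 1), move(2)

key: running move(2) before strafe(left, 1) would end elsewhere — order is forced
from: (3, 6) facing N
step 1 (strafe(left, 1)): (2, 6) facing N
step 2 (move(2)): (2, 8) facing N
all 100 alternatives checked — unique.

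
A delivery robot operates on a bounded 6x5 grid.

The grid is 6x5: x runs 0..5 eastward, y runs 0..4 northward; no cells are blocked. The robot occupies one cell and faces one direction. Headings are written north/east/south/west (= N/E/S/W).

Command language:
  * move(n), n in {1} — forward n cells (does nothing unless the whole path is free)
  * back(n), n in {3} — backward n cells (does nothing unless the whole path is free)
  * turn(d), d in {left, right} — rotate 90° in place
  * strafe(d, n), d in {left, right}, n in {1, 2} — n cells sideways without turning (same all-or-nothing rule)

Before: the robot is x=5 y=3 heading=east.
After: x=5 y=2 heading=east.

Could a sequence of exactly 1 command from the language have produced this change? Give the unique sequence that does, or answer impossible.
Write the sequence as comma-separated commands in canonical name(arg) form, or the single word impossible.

key: heading stays E — the single command does not turn
t0: x=5 y=3 heading=east
t=1 strafe(right, 1) ⇒ x=5 y=2 heading=east
all 8 alternatives checked — unique.

strafe(right, 1)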